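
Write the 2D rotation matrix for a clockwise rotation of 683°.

Rotation matrix formula: [[cos θ, -sin θ], [sin θ, cos θ]]
A clockwise rotation by 683° is equivalent to a counterclockwise rotation by -683°.
For θ = -683°:
cos(-683°) = 0.7986
sin(-683°) = 0.6018
Result: [[0.7986, -0.6018], [0.6018, 0.7986]]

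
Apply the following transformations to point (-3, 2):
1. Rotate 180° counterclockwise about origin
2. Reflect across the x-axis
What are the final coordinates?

Step 1: Rotate 180° → (3, -2)
Step 2: Reflect across x-axis → (3, 2)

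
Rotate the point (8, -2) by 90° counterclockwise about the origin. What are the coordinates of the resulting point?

Rotation matrix for 90°: [[cos 90°, -sin 90°], [sin 90°, cos 90°]] = [[0, -1], [1, 0]]
[[0, -1], [1, 0]] × [8, -2]ᵀ = [2, 8]ᵀ
Result: (2, 8)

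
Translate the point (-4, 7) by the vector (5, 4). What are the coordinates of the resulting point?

Translation by (5, 4) (homogeneous matrix [[1, 0, 5], [0, 1, 4], [0, 0, 1]]):
x' = -4 + 5 = 1
y' = 7 + 4 = 11
Result: (1, 11)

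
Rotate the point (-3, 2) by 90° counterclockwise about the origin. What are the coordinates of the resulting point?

Rotation matrix for 90°: [[cos 90°, -sin 90°], [sin 90°, cos 90°]] = [[0, -1], [1, 0]]
[[0, -1], [1, 0]] × [-3, 2]ᵀ = [-2, -3]ᵀ
Result: (-2, -3)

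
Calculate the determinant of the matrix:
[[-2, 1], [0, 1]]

For a 2×2 matrix [[a, b], [c, d]], det = ad - bc
det = (-2)(1) - (1)(0) = -2 - 0 = -2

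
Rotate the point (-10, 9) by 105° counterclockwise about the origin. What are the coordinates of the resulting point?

Rotation matrix for 105°: [[cos 105°, -sin 105°], [sin 105°, cos 105°]] ≈ [[-0.258819, -0.965926], [0.965926, -0.258819]]
[[-0.258819, -0.965926], [0.965926, -0.258819]] × [-10, 9]ᵀ ≈ [-6.1051, -11.9886]ᵀ
Result: (-6.1051, -11.9886)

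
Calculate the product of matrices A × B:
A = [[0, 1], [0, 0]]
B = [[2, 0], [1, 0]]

Matrix multiplication:
C[0][0] = 0×2 + 1×1 = 1
C[0][1] = 0×0 + 1×0 = 0
C[1][0] = 0×2 + 0×1 = 0
C[1][1] = 0×0 + 0×0 = 0
Result: [[1, 0], [0, 0]]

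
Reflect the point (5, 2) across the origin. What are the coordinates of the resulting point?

Reflection across origin: (5, 2) → (-5, -2)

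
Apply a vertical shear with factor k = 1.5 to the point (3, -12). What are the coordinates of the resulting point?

Shear matrix for vertical shear with factor k = 1.5:
[[1, 0], [1.50, 1]]
Result: (3, -12) → (3, -7.5)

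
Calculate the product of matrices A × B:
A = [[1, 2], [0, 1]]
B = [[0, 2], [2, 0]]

Matrix multiplication:
C[0][0] = 1×0 + 2×2 = 4
C[0][1] = 1×2 + 2×0 = 2
C[1][0] = 0×0 + 1×2 = 2
C[1][1] = 0×2 + 1×0 = 0
Result: [[4, 2], [2, 0]]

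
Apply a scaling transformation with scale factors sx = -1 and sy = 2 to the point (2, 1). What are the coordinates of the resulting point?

Scaling matrix:
[[-1, 0], [0, 2]]
Result: (2 × -1, 1 × 2) = (-2, 2)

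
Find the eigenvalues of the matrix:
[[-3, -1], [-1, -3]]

Characteristic equation: det(A - λI) = 0
λ² - (trace)λ + (det) = 0
trace = -3 + -3 = -6, det = (-3)(-3) - (-1)(-1) = 8
λ² - (-6)λ + (8) = 0
λ = (-6 ± √((-6)² - 4·(8))) / 2 = (-6 ± √4) / 2
Solving: λ = -4, -2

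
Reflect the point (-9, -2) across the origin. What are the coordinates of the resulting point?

Reflection across origin: (-9, -2) → (9, 2)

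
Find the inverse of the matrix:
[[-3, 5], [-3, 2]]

For [[a,b],[c,d]], inverse = (1/det)·[[d,-b],[-c,a]]
det = (-3)(2) - (5)(-3) = -6 - -15 = 9
Inverse = (1/9)·[[2, -5], [3, -3]]
= [[2/9, -5/9], [1/3, -1/3]]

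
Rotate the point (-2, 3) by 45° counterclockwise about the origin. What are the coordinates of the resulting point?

Rotation matrix for 45°: [[cos 45°, -sin 45°], [sin 45°, cos 45°]] ≈ [[0.707107, -0.707107], [0.707107, 0.707107]]
[[0.707107, -0.707107], [0.707107, 0.707107]] × [-2, 3]ᵀ ≈ [-3.5355, 0.7071]ᵀ
Result: (-3.5355, 0.7071)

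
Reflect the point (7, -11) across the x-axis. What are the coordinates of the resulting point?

Reflection across x-axis: (7, -11) → (7, 11)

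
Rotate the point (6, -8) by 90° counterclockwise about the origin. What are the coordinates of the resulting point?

Rotation matrix for 90°: [[cos 90°, -sin 90°], [sin 90°, cos 90°]] = [[0, -1], [1, 0]]
[[0, -1], [1, 0]] × [6, -8]ᵀ = [8, 6]ᵀ
Result: (8, 6)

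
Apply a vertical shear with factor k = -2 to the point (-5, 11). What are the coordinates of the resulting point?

Shear matrix for vertical shear with factor k = -2:
[[1, 0], [-2, 1]]
Result: (-5, 11) → (-5, 21)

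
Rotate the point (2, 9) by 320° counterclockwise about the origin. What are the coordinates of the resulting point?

Rotation matrix for 320°: [[cos 320°, -sin 320°], [sin 320°, cos 320°]] ≈ [[0.766044, 0.642788], [-0.642788, 0.766044]]
[[0.766044, 0.642788], [-0.642788, 0.766044]] × [2, 9]ᵀ ≈ [7.3172, 5.6088]ᵀ
Result: (7.3172, 5.6088)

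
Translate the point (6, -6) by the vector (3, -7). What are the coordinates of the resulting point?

Translation by (3, -7) (homogeneous matrix [[1, 0, 3], [0, 1, -7], [0, 0, 1]]):
x' = 6 + 3 = 9
y' = -6 + -7 = -13
Result: (9, -13)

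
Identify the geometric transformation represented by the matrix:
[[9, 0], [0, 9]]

This matrix represents: uniform scaling by factor 9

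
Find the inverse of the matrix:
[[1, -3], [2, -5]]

For [[a,b],[c,d]], inverse = (1/det)·[[d,-b],[-c,a]]
det = (1)(-5) - (-3)(2) = -5 - -6 = 1
Inverse = [[-5, 3], [-2, 1]]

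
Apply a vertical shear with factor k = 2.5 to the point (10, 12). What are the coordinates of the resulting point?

Shear matrix for vertical shear with factor k = 2.5:
[[1, 0], [2.50, 1]]
Result: (10, 12) → (10, 37)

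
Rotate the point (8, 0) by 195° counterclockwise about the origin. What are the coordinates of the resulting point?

Rotation matrix for 195°: [[cos 195°, -sin 195°], [sin 195°, cos 195°]] ≈ [[-0.965926, 0.258819], [-0.258819, -0.965926]]
[[-0.965926, 0.258819], [-0.258819, -0.965926]] × [8, 0]ᵀ ≈ [-7.7274, -2.0706]ᵀ
Result: (-7.7274, -2.0706)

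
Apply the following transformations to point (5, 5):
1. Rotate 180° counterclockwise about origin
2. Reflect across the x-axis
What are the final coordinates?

Step 1: Rotate 180° → (-5, -5)
Step 2: Reflect across x-axis → (-5, 5)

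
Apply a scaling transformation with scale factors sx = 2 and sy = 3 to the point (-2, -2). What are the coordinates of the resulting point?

Scaling matrix:
[[2, 0], [0, 3]]
Result: (-2 × 2, -2 × 3) = (-4, -6)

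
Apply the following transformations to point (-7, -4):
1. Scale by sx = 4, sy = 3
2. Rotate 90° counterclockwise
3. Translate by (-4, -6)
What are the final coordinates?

Step 1: Scale → (-28, -12)
Step 2: Rotate 90° → (12, -28)
Step 3: Translate → (8, -34)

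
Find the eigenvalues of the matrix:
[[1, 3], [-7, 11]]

Characteristic equation: det(A - λI) = 0
λ² - (trace)λ + (det) = 0
trace = 1 + 11 = 12, det = (1)(11) - (3)(-7) = 32
λ² - (12)λ + (32) = 0
λ = (12 ± √((12)² - 4·(32))) / 2 = (12 ± √16) / 2
Solving: λ = 4, 8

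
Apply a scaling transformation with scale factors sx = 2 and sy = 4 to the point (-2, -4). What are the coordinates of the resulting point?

Scaling matrix:
[[2, 0], [0, 4]]
Result: (-2 × 2, -4 × 4) = (-4, -16)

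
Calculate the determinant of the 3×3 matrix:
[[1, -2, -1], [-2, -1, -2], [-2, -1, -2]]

Expansion along first row:
det = 1·det([[-1,-2],[-1,-2]]) - -2·det([[-2,-2],[-2,-2]]) + -1·det([[-2,-1],[-2,-1]])
    = 1·(-1·-2 - -2·-1) - -2·(-2·-2 - -2·-2) + -1·(-2·-1 - -1·-2)
    = 1·0 - -2·0 + -1·0
    = 0 + 0 + 0 = 0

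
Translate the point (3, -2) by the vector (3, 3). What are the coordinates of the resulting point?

Translation by (3, 3) (homogeneous matrix [[1, 0, 3], [0, 1, 3], [0, 0, 1]]):
x' = 3 + 3 = 6
y' = -2 + 3 = 1
Result: (6, 1)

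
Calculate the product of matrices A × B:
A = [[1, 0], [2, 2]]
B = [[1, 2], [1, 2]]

Matrix multiplication:
C[0][0] = 1×1 + 0×1 = 1
C[0][1] = 1×2 + 0×2 = 2
C[1][0] = 2×1 + 2×1 = 4
C[1][1] = 2×2 + 2×2 = 8
Result: [[1, 2], [4, 8]]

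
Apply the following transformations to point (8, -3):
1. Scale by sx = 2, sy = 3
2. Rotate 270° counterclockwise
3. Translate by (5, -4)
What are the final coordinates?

Step 1: Scale → (16, -9)
Step 2: Rotate 270° → (-9, -16)
Step 3: Translate → (-4, -20)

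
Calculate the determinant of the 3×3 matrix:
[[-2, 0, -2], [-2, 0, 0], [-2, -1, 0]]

Expansion along first row:
det = -2·det([[0,0],[-1,0]]) - 0·det([[-2,0],[-2,0]]) + -2·det([[-2,0],[-2,-1]])
    = -2·(0·0 - 0·-1) - 0·(-2·0 - 0·-2) + -2·(-2·-1 - 0·-2)
    = -2·0 - 0·0 + -2·2
    = 0 + 0 + -4 = -4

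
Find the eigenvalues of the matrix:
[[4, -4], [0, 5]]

Characteristic equation: det(A - λI) = 0
λ² - (trace)λ + (det) = 0
trace = 4 + 5 = 9, det = (4)(5) - (-4)(0) = 20
λ² - (9)λ + (20) = 0
λ = (9 ± √((9)² - 4·(20))) / 2 = (9 ± √1) / 2
Solving: λ = 4, 5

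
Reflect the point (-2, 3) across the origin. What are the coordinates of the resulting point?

Reflection across origin: (-2, 3) → (2, -3)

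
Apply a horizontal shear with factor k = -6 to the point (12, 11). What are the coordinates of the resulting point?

Shear matrix for horizontal shear with factor k = -6:
[[1, -6], [0, 1]]
Result: (12, 11) → (-54, 11)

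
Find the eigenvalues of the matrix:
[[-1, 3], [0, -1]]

Characteristic equation: det(A - λI) = 0
λ² - (trace)λ + (det) = 0
trace = -1 + -1 = -2, det = (-1)(-1) - (3)(0) = 1
λ² - (-2)λ + (1) = 0
λ = (-2 ± √((-2)² - 4·(1))) / 2 = (-2 ± √0) / 2
Solving: λ = -1, -1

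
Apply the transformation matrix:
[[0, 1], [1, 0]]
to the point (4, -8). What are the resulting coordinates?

Matrix multiplication:
[[0, 1], [1, 0]] × [4, -8]ᵀ
= [(0)(4) + (1)(-8), (1)(4) + (0)(-8)]ᵀ
= [-8, 4]ᵀ
Result: (-8, 4)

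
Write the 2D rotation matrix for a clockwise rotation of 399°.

Rotation matrix formula: [[cos θ, -sin θ], [sin θ, cos θ]]
A clockwise rotation by 399° is equivalent to a counterclockwise rotation by -399°.
For θ = -399°:
cos(-399°) = 0.7771
sin(-399°) = -0.6293
Result: [[0.7771, 0.6293], [-0.6293, 0.7771]]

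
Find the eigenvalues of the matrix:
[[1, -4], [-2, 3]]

Characteristic equation: det(A - λI) = 0
λ² - (trace)λ + (det) = 0
trace = 1 + 3 = 4, det = (1)(3) - (-4)(-2) = -5
λ² - (4)λ + (-5) = 0
λ = (4 ± √((4)² - 4·(-5))) / 2 = (4 ± √36) / 2
Solving: λ = -1, 5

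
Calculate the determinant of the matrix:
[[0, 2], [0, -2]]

For a 2×2 matrix [[a, b], [c, d]], det = ad - bc
det = (0)(-2) - (2)(0) = 0 - 0 = 0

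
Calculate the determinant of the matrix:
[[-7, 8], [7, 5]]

For a 2×2 matrix [[a, b], [c, d]], det = ad - bc
det = (-7)(5) - (8)(7) = -35 - 56 = -91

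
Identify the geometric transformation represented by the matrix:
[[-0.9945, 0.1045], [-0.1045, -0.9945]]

This matrix represents: rotation by 186° counterclockwise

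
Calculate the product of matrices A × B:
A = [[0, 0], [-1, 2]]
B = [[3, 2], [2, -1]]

Matrix multiplication:
C[0][0] = 0×3 + 0×2 = 0
C[0][1] = 0×2 + 0×-1 = 0
C[1][0] = -1×3 + 2×2 = 1
C[1][1] = -1×2 + 2×-1 = -4
Result: [[0, 0], [1, -4]]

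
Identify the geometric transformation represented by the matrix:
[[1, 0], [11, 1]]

This matrix represents: vertical shear with factor 11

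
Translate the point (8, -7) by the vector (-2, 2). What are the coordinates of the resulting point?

Translation by (-2, 2) (homogeneous matrix [[1, 0, -2], [0, 1, 2], [0, 0, 1]]):
x' = 8 + -2 = 6
y' = -7 + 2 = -5
Result: (6, -5)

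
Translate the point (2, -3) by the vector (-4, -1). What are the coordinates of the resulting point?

Translation by (-4, -1) (homogeneous matrix [[1, 0, -4], [0, 1, -1], [0, 0, 1]]):
x' = 2 + -4 = -2
y' = -3 + -1 = -4
Result: (-2, -4)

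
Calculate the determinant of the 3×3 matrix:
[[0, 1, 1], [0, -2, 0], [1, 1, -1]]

Expansion along first row:
det = 0·det([[-2,0],[1,-1]]) - 1·det([[0,0],[1,-1]]) + 1·det([[0,-2],[1,1]])
    = 0·(-2·-1 - 0·1) - 1·(0·-1 - 0·1) + 1·(0·1 - -2·1)
    = 0·2 - 1·0 + 1·2
    = 0 + 0 + 2 = 2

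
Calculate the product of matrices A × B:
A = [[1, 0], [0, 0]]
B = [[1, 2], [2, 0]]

Matrix multiplication:
C[0][0] = 1×1 + 0×2 = 1
C[0][1] = 1×2 + 0×0 = 2
C[1][0] = 0×1 + 0×2 = 0
C[1][1] = 0×2 + 0×0 = 0
Result: [[1, 2], [0, 0]]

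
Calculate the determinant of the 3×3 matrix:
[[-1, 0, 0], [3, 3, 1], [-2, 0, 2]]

Expansion along first row:
det = -1·det([[3,1],[0,2]]) - 0·det([[3,1],[-2,2]]) + 0·det([[3,3],[-2,0]])
    = -1·(3·2 - 1·0) - 0·(3·2 - 1·-2) + 0·(3·0 - 3·-2)
    = -1·6 - 0·8 + 0·6
    = -6 + 0 + 0 = -6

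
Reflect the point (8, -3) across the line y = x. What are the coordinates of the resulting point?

Reflection across line y = x: (8, -3) → (-3, 8)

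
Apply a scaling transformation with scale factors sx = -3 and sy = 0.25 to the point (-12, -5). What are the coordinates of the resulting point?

Scaling matrix:
[[-3, 0], [0, 0.25]]
Result: (-12 × -3, -5 × 0.25) = (36, -1.25)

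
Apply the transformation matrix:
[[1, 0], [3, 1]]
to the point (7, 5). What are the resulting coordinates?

Matrix multiplication:
[[1, 0], [3, 1]] × [7, 5]ᵀ
= [(1)(7) + (0)(5), (3)(7) + (1)(5)]ᵀ
= [7, 26]ᵀ
Result: (7, 26)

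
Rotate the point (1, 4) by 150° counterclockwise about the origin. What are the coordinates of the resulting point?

Rotation matrix for 150°: [[cos 150°, -sin 150°], [sin 150°, cos 150°]] ≈ [[-0.866025, -0.500000], [0.500000, -0.866025]]
[[-0.866025, -0.500000], [0.500000, -0.866025]] × [1, 4]ᵀ ≈ [-2.8660, -2.9641]ᵀ
Result: (-2.8660, -2.9641)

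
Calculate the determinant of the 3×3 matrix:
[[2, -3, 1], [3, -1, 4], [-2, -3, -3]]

Expansion along first row:
det = 2·det([[-1,4],[-3,-3]]) - -3·det([[3,4],[-2,-3]]) + 1·det([[3,-1],[-2,-3]])
    = 2·(-1·-3 - 4·-3) - -3·(3·-3 - 4·-2) + 1·(3·-3 - -1·-2)
    = 2·15 - -3·-1 + 1·-11
    = 30 + -3 + -11 = 16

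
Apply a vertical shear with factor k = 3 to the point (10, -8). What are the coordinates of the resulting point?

Shear matrix for vertical shear with factor k = 3:
[[1, 0], [3, 1]]
Result: (10, -8) → (10, 22)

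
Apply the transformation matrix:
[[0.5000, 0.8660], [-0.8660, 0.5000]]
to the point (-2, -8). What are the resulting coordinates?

Matrix multiplication:
[[0.5000, 0.8660], [-0.8660, 0.5000]] × [-2, -8]ᵀ
= [(0.5000)(-2) + (0.8660)(-8), (-0.8660)(-2) + (0.5000)(-8)]ᵀ
= [-7.9280, -2.2680]ᵀ
Result: (-7.9280, -2.2680)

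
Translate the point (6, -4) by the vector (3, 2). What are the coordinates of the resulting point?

Translation by (3, 2) (homogeneous matrix [[1, 0, 3], [0, 1, 2], [0, 0, 1]]):
x' = 6 + 3 = 9
y' = -4 + 2 = -2
Result: (9, -2)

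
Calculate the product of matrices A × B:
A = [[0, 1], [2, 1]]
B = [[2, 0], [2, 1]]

Matrix multiplication:
C[0][0] = 0×2 + 1×2 = 2
C[0][1] = 0×0 + 1×1 = 1
C[1][0] = 2×2 + 1×2 = 6
C[1][1] = 2×0 + 1×1 = 1
Result: [[2, 1], [6, 1]]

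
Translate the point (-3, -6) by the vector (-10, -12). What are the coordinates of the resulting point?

Translation by (-10, -12) (homogeneous matrix [[1, 0, -10], [0, 1, -12], [0, 0, 1]]):
x' = -3 + -10 = -13
y' = -6 + -12 = -18
Result: (-13, -18)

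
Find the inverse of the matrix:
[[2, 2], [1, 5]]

For [[a,b],[c,d]], inverse = (1/det)·[[d,-b],[-c,a]]
det = (2)(5) - (2)(1) = 10 - 2 = 8
Inverse = (1/8)·[[5, -2], [-1, 2]]
= [[5/8, -1/4], [-1/8, 1/4]]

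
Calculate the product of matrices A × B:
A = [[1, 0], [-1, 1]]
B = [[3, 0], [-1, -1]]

Matrix multiplication:
C[0][0] = 1×3 + 0×-1 = 3
C[0][1] = 1×0 + 0×-1 = 0
C[1][0] = -1×3 + 1×-1 = -4
C[1][1] = -1×0 + 1×-1 = -1
Result: [[3, 0], [-4, -1]]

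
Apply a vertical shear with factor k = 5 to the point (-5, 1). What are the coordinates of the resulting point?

Shear matrix for vertical shear with factor k = 5:
[[1, 0], [5, 1]]
Result: (-5, 1) → (-5, -24)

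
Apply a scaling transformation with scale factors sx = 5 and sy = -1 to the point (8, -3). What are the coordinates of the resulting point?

Scaling matrix:
[[5, 0], [0, -1]]
Result: (8 × 5, -3 × -1) = (40, 3)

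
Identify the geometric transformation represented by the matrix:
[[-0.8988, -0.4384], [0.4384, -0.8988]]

This matrix represents: rotation by 154° counterclockwise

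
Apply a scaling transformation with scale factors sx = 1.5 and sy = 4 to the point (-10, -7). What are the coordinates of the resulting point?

Scaling matrix:
[[1.50, 0], [0, 4]]
Result: (-10 × 1.5, -7 × 4) = (-15, -28)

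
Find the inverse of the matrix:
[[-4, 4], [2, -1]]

For [[a,b],[c,d]], inverse = (1/det)·[[d,-b],[-c,a]]
det = (-4)(-1) - (4)(2) = 4 - 8 = -4
Inverse = (1/-4)·[[-1, -4], [-2, -4]]
= [[1/4, 1], [1/2, 1]]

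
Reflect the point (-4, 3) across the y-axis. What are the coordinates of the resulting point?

Reflection across y-axis: (-4, 3) → (4, 3)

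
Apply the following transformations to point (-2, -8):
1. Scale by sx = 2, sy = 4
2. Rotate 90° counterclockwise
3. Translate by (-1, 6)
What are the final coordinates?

Step 1: Scale → (-4, -32)
Step 2: Rotate 90° → (32, -4)
Step 3: Translate → (31, 2)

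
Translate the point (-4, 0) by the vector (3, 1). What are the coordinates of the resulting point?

Translation by (3, 1) (homogeneous matrix [[1, 0, 3], [0, 1, 1], [0, 0, 1]]):
x' = -4 + 3 = -1
y' = 0 + 1 = 1
Result: (-1, 1)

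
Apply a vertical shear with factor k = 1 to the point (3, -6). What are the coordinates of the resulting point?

Shear matrix for vertical shear with factor k = 1:
[[1, 0], [1, 1]]
Result: (3, -6) → (3, -3)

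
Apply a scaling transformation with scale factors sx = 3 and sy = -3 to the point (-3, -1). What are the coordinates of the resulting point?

Scaling matrix:
[[3, 0], [0, -3]]
Result: (-3 × 3, -1 × -3) = (-9, 3)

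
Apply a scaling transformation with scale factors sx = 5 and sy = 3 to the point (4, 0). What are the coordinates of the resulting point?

Scaling matrix:
[[5, 0], [0, 3]]
Result: (4 × 5, 0 × 3) = (20, 0)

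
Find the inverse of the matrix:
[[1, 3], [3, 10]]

For [[a,b],[c,d]], inverse = (1/det)·[[d,-b],[-c,a]]
det = (1)(10) - (3)(3) = 10 - 9 = 1
Inverse = [[10, -3], [-3, 1]]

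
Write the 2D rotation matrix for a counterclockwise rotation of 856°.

Rotation matrix formula: [[cos θ, -sin θ], [sin θ, cos θ]]
For θ = 856°:
cos(856°) = -0.7193
sin(856°) = 0.6947
Result: [[-0.7193, -0.6947], [0.6947, -0.7193]]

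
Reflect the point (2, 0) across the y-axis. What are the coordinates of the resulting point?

Reflection across y-axis: (2, 0) → (-2, 0)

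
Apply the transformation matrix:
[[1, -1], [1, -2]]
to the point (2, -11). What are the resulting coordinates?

Matrix multiplication:
[[1, -1], [1, -2]] × [2, -11]ᵀ
= [(1)(2) + (-1)(-11), (1)(2) + (-2)(-11)]ᵀ
= [13, 24]ᵀ
Result: (13, 24)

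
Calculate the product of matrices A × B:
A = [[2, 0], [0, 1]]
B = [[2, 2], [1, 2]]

Matrix multiplication:
C[0][0] = 2×2 + 0×1 = 4
C[0][1] = 2×2 + 0×2 = 4
C[1][0] = 0×2 + 1×1 = 1
C[1][1] = 0×2 + 1×2 = 2
Result: [[4, 4], [1, 2]]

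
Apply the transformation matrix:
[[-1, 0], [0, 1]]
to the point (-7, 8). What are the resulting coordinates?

Matrix multiplication:
[[-1, 0], [0, 1]] × [-7, 8]ᵀ
= [(-1)(-7) + (0)(8), (0)(-7) + (1)(8)]ᵀ
= [7, 8]ᵀ
Result: (7, 8)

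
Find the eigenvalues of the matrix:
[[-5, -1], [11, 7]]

Characteristic equation: det(A - λI) = 0
λ² - (trace)λ + (det) = 0
trace = -5 + 7 = 2, det = (-5)(7) - (-1)(11) = -24
λ² - (2)λ + (-24) = 0
λ = (2 ± √((2)² - 4·(-24))) / 2 = (2 ± √100) / 2
Solving: λ = -4, 6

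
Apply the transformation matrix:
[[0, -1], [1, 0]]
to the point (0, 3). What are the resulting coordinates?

Matrix multiplication:
[[0, -1], [1, 0]] × [0, 3]ᵀ
= [(0)(0) + (-1)(3), (1)(0) + (0)(3)]ᵀ
= [-3, 0]ᵀ
Result: (-3, 0)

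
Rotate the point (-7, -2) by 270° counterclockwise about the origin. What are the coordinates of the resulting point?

Rotation matrix for 270°: [[cos 270°, -sin 270°], [sin 270°, cos 270°]] = [[0, 1], [-1, 0]]
[[0, 1], [-1, 0]] × [-7, -2]ᵀ = [-2, 7]ᵀ
Result: (-2, 7)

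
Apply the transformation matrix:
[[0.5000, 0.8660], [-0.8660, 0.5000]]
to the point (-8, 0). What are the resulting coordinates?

Matrix multiplication:
[[0.5000, 0.8660], [-0.8660, 0.5000]] × [-8, 0]ᵀ
= [(0.5000)(-8) + (0.8660)(0), (-0.8660)(-8) + (0.5000)(0)]ᵀ
= [-4, 6.9280]ᵀ
Result: (-4, 6.9280)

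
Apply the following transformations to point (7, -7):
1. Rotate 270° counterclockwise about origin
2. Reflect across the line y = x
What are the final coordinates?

Step 1: Rotate 270° → (-7, -7)
Step 2: Reflect across line y = x → (-7, -7)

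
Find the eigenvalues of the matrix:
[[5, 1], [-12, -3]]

Characteristic equation: det(A - λI) = 0
λ² - (trace)λ + (det) = 0
trace = 5 + -3 = 2, det = (5)(-3) - (1)(-12) = -3
λ² - (2)λ + (-3) = 0
λ = (2 ± √((2)² - 4·(-3))) / 2 = (2 ± √16) / 2
Solving: λ = -1, 3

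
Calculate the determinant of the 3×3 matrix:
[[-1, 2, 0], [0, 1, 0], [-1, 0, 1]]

Expansion along first row:
det = -1·det([[1,0],[0,1]]) - 2·det([[0,0],[-1,1]]) + 0·det([[0,1],[-1,0]])
    = -1·(1·1 - 0·0) - 2·(0·1 - 0·-1) + 0·(0·0 - 1·-1)
    = -1·1 - 2·0 + 0·1
    = -1 + 0 + 0 = -1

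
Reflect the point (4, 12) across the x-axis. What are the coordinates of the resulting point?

Reflection across x-axis: (4, 12) → (4, -12)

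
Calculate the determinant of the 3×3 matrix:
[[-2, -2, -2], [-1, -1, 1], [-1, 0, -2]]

Expansion along first row:
det = -2·det([[-1,1],[0,-2]]) - -2·det([[-1,1],[-1,-2]]) + -2·det([[-1,-1],[-1,0]])
    = -2·(-1·-2 - 1·0) - -2·(-1·-2 - 1·-1) + -2·(-1·0 - -1·-1)
    = -2·2 - -2·3 + -2·-1
    = -4 + 6 + 2 = 4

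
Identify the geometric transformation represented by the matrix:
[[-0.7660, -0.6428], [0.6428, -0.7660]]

This matrix represents: rotation by 140° counterclockwise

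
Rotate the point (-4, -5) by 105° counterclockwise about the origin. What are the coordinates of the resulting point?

Rotation matrix for 105°: [[cos 105°, -sin 105°], [sin 105°, cos 105°]] ≈ [[-0.258819, -0.965926], [0.965926, -0.258819]]
[[-0.258819, -0.965926], [0.965926, -0.258819]] × [-4, -5]ᵀ ≈ [5.8649, -2.5696]ᵀ
Result: (5.8649, -2.5696)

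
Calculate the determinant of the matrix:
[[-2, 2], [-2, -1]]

For a 2×2 matrix [[a, b], [c, d]], det = ad - bc
det = (-2)(-1) - (2)(-2) = 2 - -4 = 6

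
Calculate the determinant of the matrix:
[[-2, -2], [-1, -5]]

For a 2×2 matrix [[a, b], [c, d]], det = ad - bc
det = (-2)(-5) - (-2)(-1) = 10 - 2 = 8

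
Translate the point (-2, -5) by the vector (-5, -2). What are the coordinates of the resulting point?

Translation by (-5, -2) (homogeneous matrix [[1, 0, -5], [0, 1, -2], [0, 0, 1]]):
x' = -2 + -5 = -7
y' = -5 + -2 = -7
Result: (-7, -7)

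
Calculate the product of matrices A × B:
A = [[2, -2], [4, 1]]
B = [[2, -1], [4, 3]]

Matrix multiplication:
C[0][0] = 2×2 + -2×4 = -4
C[0][1] = 2×-1 + -2×3 = -8
C[1][0] = 4×2 + 1×4 = 12
C[1][1] = 4×-1 + 1×3 = -1
Result: [[-4, -8], [12, -1]]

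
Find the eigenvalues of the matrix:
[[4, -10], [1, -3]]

Characteristic equation: det(A - λI) = 0
λ² - (trace)λ + (det) = 0
trace = 4 + -3 = 1, det = (4)(-3) - (-10)(1) = -2
λ² - (1)λ + (-2) = 0
λ = (1 ± √((1)² - 4·(-2))) / 2 = (1 ± √9) / 2
Solving: λ = -1, 2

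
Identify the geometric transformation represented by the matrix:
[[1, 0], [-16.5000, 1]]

This matrix represents: vertical shear with factor -16.5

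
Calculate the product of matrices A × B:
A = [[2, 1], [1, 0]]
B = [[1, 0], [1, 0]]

Matrix multiplication:
C[0][0] = 2×1 + 1×1 = 3
C[0][1] = 2×0 + 1×0 = 0
C[1][0] = 1×1 + 0×1 = 1
C[1][1] = 1×0 + 0×0 = 0
Result: [[3, 0], [1, 0]]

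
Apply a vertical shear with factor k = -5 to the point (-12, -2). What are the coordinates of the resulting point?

Shear matrix for vertical shear with factor k = -5:
[[1, 0], [-5, 1]]
Result: (-12, -2) → (-12, 58)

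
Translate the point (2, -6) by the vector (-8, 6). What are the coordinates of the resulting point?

Translation by (-8, 6) (homogeneous matrix [[1, 0, -8], [0, 1, 6], [0, 0, 1]]):
x' = 2 + -8 = -6
y' = -6 + 6 = 0
Result: (-6, 0)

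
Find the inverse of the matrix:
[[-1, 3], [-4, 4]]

For [[a,b],[c,d]], inverse = (1/det)·[[d,-b],[-c,a]]
det = (-1)(4) - (3)(-4) = -4 - -12 = 8
Inverse = (1/8)·[[4, -3], [4, -1]]
= [[1/2, -3/8], [1/2, -1/8]]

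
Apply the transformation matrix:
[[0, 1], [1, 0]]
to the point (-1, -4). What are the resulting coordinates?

Matrix multiplication:
[[0, 1], [1, 0]] × [-1, -4]ᵀ
= [(0)(-1) + (1)(-4), (1)(-1) + (0)(-4)]ᵀ
= [-4, -1]ᵀ
Result: (-4, -1)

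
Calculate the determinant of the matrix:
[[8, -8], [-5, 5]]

For a 2×2 matrix [[a, b], [c, d]], det = ad - bc
det = (8)(5) - (-8)(-5) = 40 - 40 = 0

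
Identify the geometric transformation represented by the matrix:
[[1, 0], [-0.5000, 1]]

This matrix represents: vertical shear with factor -0.5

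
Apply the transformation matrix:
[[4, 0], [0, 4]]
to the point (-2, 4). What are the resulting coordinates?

Matrix multiplication:
[[4, 0], [0, 4]] × [-2, 4]ᵀ
= [(4)(-2) + (0)(4), (0)(-2) + (4)(4)]ᵀ
= [-8, 16]ᵀ
Result: (-8, 16)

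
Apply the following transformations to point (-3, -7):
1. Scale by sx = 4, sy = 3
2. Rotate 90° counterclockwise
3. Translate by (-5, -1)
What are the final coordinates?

Step 1: Scale → (-12, -21)
Step 2: Rotate 90° → (21, -12)
Step 3: Translate → (16, -13)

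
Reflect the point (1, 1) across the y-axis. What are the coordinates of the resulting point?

Reflection across y-axis: (1, 1) → (-1, 1)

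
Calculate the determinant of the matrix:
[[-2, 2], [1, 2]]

For a 2×2 matrix [[a, b], [c, d]], det = ad - bc
det = (-2)(2) - (2)(1) = -4 - 2 = -6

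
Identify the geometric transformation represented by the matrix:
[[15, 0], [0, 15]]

This matrix represents: uniform scaling by factor 15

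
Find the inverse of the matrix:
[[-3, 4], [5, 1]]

For [[a,b],[c,d]], inverse = (1/det)·[[d,-b],[-c,a]]
det = (-3)(1) - (4)(5) = -3 - 20 = -23
Inverse = (1/-23)·[[1, -4], [-5, -3]]
= [[-1/23, 4/23], [5/23, 3/23]]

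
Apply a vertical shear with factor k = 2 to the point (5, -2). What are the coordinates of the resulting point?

Shear matrix for vertical shear with factor k = 2:
[[1, 0], [2, 1]]
Result: (5, -2) → (5, 8)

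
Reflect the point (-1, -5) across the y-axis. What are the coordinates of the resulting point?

Reflection across y-axis: (-1, -5) → (1, -5)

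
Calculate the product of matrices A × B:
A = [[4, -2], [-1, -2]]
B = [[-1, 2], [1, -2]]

Matrix multiplication:
C[0][0] = 4×-1 + -2×1 = -6
C[0][1] = 4×2 + -2×-2 = 12
C[1][0] = -1×-1 + -2×1 = -1
C[1][1] = -1×2 + -2×-2 = 2
Result: [[-6, 12], [-1, 2]]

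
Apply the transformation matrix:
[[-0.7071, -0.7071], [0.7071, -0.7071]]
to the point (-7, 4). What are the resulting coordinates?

Matrix multiplication:
[[-0.7071, -0.7071], [0.7071, -0.7071]] × [-7, 4]ᵀ
= [(-0.7071)(-7) + (-0.7071)(4), (0.7071)(-7) + (-0.7071)(4)]ᵀ
= [2.1213, -7.7781]ᵀ
Result: (2.1213, -7.7781)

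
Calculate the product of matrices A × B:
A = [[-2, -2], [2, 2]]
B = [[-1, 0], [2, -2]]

Matrix multiplication:
C[0][0] = -2×-1 + -2×2 = -2
C[0][1] = -2×0 + -2×-2 = 4
C[1][0] = 2×-1 + 2×2 = 2
C[1][1] = 2×0 + 2×-2 = -4
Result: [[-2, 4], [2, -4]]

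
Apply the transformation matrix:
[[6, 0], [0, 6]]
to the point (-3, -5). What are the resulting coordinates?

Matrix multiplication:
[[6, 0], [0, 6]] × [-3, -5]ᵀ
= [(6)(-3) + (0)(-5), (0)(-3) + (6)(-5)]ᵀ
= [-18, -30]ᵀ
Result: (-18, -30)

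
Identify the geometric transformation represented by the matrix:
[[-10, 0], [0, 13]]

This matrix represents: non-uniform scaling by sx = -10, sy = 13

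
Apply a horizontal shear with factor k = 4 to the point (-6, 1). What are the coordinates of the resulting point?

Shear matrix for horizontal shear with factor k = 4:
[[1, 4], [0, 1]]
Result: (-6, 1) → (-2, 1)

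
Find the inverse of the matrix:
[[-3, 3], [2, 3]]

For [[a,b],[c,d]], inverse = (1/det)·[[d,-b],[-c,a]]
det = (-3)(3) - (3)(2) = -9 - 6 = -15
Inverse = (1/-15)·[[3, -3], [-2, -3]]
= [[-1/5, 1/5], [2/15, 1/5]]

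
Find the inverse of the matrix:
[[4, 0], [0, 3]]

For [[a,b],[c,d]], inverse = (1/det)·[[d,-b],[-c,a]]
det = (4)(3) - (0)(0) = 12 - 0 = 12
Inverse = (1/12)·[[3, 0], [0, 4]]
= [[1/4, 0], [0, 1/3]]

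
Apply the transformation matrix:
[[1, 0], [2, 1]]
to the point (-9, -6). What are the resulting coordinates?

Matrix multiplication:
[[1, 0], [2, 1]] × [-9, -6]ᵀ
= [(1)(-9) + (0)(-6), (2)(-9) + (1)(-6)]ᵀ
= [-9, -24]ᵀ
Result: (-9, -24)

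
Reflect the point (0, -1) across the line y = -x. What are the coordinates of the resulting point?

Reflection across line y = -x: (0, -1) → (1, 0)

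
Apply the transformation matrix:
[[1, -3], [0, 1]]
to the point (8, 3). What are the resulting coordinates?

Matrix multiplication:
[[1, -3], [0, 1]] × [8, 3]ᵀ
= [(1)(8) + (-3)(3), (0)(8) + (1)(3)]ᵀ
= [-1, 3]ᵀ
Result: (-1, 3)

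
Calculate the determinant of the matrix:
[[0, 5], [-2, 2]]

For a 2×2 matrix [[a, b], [c, d]], det = ad - bc
det = (0)(2) - (5)(-2) = 0 - -10 = 10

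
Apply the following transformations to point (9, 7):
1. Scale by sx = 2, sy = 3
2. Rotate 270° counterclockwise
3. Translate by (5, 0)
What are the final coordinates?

Step 1: Scale → (18, 21)
Step 2: Rotate 270° → (21, -18)
Step 3: Translate → (26, -18)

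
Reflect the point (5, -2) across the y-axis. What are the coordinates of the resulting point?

Reflection across y-axis: (5, -2) → (-5, -2)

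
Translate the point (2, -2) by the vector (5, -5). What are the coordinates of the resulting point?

Translation by (5, -5) (homogeneous matrix [[1, 0, 5], [0, 1, -5], [0, 0, 1]]):
x' = 2 + 5 = 7
y' = -2 + -5 = -7
Result: (7, -7)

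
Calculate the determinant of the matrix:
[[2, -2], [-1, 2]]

For a 2×2 matrix [[a, b], [c, d]], det = ad - bc
det = (2)(2) - (-2)(-1) = 4 - 2 = 2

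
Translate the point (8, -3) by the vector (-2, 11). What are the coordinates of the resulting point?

Translation by (-2, 11) (homogeneous matrix [[1, 0, -2], [0, 1, 11], [0, 0, 1]]):
x' = 8 + -2 = 6
y' = -3 + 11 = 8
Result: (6, 8)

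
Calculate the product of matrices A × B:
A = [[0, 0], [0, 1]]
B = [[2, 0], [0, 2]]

Matrix multiplication:
C[0][0] = 0×2 + 0×0 = 0
C[0][1] = 0×0 + 0×2 = 0
C[1][0] = 0×2 + 1×0 = 0
C[1][1] = 0×0 + 1×2 = 2
Result: [[0, 0], [0, 2]]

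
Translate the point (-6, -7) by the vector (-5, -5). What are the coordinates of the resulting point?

Translation by (-5, -5) (homogeneous matrix [[1, 0, -5], [0, 1, -5], [0, 0, 1]]):
x' = -6 + -5 = -11
y' = -7 + -5 = -12
Result: (-11, -12)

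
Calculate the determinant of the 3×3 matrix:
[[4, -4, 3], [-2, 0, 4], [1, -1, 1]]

Expansion along first row:
det = 4·det([[0,4],[-1,1]]) - -4·det([[-2,4],[1,1]]) + 3·det([[-2,0],[1,-1]])
    = 4·(0·1 - 4·-1) - -4·(-2·1 - 4·1) + 3·(-2·-1 - 0·1)
    = 4·4 - -4·-6 + 3·2
    = 16 + -24 + 6 = -2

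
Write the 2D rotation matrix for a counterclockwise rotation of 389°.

Rotation matrix formula: [[cos θ, -sin θ], [sin θ, cos θ]]
For θ = 389°:
cos(389°) = 0.8746
sin(389°) = 0.4848
Result: [[0.8746, -0.4848], [0.4848, 0.8746]]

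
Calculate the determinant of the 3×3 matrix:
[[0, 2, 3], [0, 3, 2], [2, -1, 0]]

Expansion along first row:
det = 0·det([[3,2],[-1,0]]) - 2·det([[0,2],[2,0]]) + 3·det([[0,3],[2,-1]])
    = 0·(3·0 - 2·-1) - 2·(0·0 - 2·2) + 3·(0·-1 - 3·2)
    = 0·2 - 2·-4 + 3·-6
    = 0 + 8 + -18 = -10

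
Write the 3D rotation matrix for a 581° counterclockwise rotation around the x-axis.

Rotation matrix for counterclockwise 581° around x-axis:
cos(581°) = -0.7547, sin(581°) = -0.6561
Result: [[1, 0, 0], [0, -0.7547, 0.6561], [0, -0.6561, -0.7547]]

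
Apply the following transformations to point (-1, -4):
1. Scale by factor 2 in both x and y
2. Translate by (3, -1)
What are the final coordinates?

Step 1: Scale (-1, -4) by 2 → (-2, -8)
Step 2: Translate by (3, -1) → (1, -9)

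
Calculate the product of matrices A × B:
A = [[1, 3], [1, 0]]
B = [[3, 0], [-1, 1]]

Matrix multiplication:
C[0][0] = 1×3 + 3×-1 = 0
C[0][1] = 1×0 + 3×1 = 3
C[1][0] = 1×3 + 0×-1 = 3
C[1][1] = 1×0 + 0×1 = 0
Result: [[0, 3], [3, 0]]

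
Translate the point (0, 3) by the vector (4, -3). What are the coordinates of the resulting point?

Translation by (4, -3) (homogeneous matrix [[1, 0, 4], [0, 1, -3], [0, 0, 1]]):
x' = 0 + 4 = 4
y' = 3 + -3 = 0
Result: (4, 0)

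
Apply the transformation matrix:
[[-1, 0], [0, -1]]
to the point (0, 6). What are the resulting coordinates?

Matrix multiplication:
[[-1, 0], [0, -1]] × [0, 6]ᵀ
= [(-1)(0) + (0)(6), (0)(0) + (-1)(6)]ᵀ
= [0, -6]ᵀ
Result: (0, -6)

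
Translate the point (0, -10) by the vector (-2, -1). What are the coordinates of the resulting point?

Translation by (-2, -1) (homogeneous matrix [[1, 0, -2], [0, 1, -1], [0, 0, 1]]):
x' = 0 + -2 = -2
y' = -10 + -1 = -11
Result: (-2, -11)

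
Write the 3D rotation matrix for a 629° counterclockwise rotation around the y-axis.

Rotation matrix for counterclockwise 629° around y-axis:
cos(629°) = -0.0175, sin(629°) = -0.9998
Result: [[-0.0175, 0, -0.9998], [0, 1, 0], [0.9998, 0, -0.0175]]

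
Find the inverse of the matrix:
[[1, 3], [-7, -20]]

For [[a,b],[c,d]], inverse = (1/det)·[[d,-b],[-c,a]]
det = (1)(-20) - (3)(-7) = -20 - -21 = 1
Inverse = [[-20, -3], [7, 1]]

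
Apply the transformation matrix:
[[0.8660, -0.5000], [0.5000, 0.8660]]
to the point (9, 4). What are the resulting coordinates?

Matrix multiplication:
[[0.8660, -0.5000], [0.5000, 0.8660]] × [9, 4]ᵀ
= [(0.8660)(9) + (-0.5000)(4), (0.5000)(9) + (0.8660)(4)]ᵀ
= [5.7940, 7.9640]ᵀ
Result: (5.7940, 7.9640)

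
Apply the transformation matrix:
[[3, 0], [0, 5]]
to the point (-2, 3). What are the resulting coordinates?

Matrix multiplication:
[[3, 0], [0, 5]] × [-2, 3]ᵀ
= [(3)(-2) + (0)(3), (0)(-2) + (5)(3)]ᵀ
= [-6, 15]ᵀ
Result: (-6, 15)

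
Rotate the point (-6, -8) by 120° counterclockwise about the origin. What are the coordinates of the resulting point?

Rotation matrix for 120°: [[cos 120°, -sin 120°], [sin 120°, cos 120°]] ≈ [[-0.500000, -0.866025], [0.866025, -0.500000]]
[[-0.500000, -0.866025], [0.866025, -0.500000]] × [-6, -8]ᵀ ≈ [9.9282, -1.1962]ᵀ
Result: (9.9282, -1.1962)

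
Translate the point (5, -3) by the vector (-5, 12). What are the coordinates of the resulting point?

Translation by (-5, 12) (homogeneous matrix [[1, 0, -5], [0, 1, 12], [0, 0, 1]]):
x' = 5 + -5 = 0
y' = -3 + 12 = 9
Result: (0, 9)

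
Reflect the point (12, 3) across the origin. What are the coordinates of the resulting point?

Reflection across origin: (12, 3) → (-12, -3)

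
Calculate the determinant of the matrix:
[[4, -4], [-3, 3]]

For a 2×2 matrix [[a, b], [c, d]], det = ad - bc
det = (4)(3) - (-4)(-3) = 12 - 12 = 0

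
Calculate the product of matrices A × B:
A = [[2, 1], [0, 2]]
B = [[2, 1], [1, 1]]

Matrix multiplication:
C[0][0] = 2×2 + 1×1 = 5
C[0][1] = 2×1 + 1×1 = 3
C[1][0] = 0×2 + 2×1 = 2
C[1][1] = 0×1 + 2×1 = 2
Result: [[5, 3], [2, 2]]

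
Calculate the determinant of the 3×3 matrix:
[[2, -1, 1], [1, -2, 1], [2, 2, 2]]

Expansion along first row:
det = 2·det([[-2,1],[2,2]]) - -1·det([[1,1],[2,2]]) + 1·det([[1,-2],[2,2]])
    = 2·(-2·2 - 1·2) - -1·(1·2 - 1·2) + 1·(1·2 - -2·2)
    = 2·-6 - -1·0 + 1·6
    = -12 + 0 + 6 = -6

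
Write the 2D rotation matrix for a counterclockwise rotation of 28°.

Rotation matrix formula: [[cos θ, -sin θ], [sin θ, cos θ]]
For θ = 28°:
cos(28°) = 0.8829
sin(28°) = 0.4695
Result: [[0.8829, -0.4695], [0.4695, 0.8829]]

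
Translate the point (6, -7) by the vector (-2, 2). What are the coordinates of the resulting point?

Translation by (-2, 2) (homogeneous matrix [[1, 0, -2], [0, 1, 2], [0, 0, 1]]):
x' = 6 + -2 = 4
y' = -7 + 2 = -5
Result: (4, -5)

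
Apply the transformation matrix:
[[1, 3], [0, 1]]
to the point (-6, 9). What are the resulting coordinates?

Matrix multiplication:
[[1, 3], [0, 1]] × [-6, 9]ᵀ
= [(1)(-6) + (3)(9), (0)(-6) + (1)(9)]ᵀ
= [21, 9]ᵀ
Result: (21, 9)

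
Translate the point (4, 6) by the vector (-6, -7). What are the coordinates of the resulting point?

Translation by (-6, -7) (homogeneous matrix [[1, 0, -6], [0, 1, -7], [0, 0, 1]]):
x' = 4 + -6 = -2
y' = 6 + -7 = -1
Result: (-2, -1)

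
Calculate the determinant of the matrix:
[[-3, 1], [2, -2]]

For a 2×2 matrix [[a, b], [c, d]], det = ad - bc
det = (-3)(-2) - (1)(2) = 6 - 2 = 4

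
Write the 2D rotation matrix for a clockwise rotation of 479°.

Rotation matrix formula: [[cos θ, -sin θ], [sin θ, cos θ]]
A clockwise rotation by 479° is equivalent to a counterclockwise rotation by -479°.
For θ = -479°:
cos(-479°) = -0.4848
sin(-479°) = -0.8746
Result: [[-0.4848, 0.8746], [-0.8746, -0.4848]]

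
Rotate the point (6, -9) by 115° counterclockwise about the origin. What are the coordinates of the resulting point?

Rotation matrix for 115°: [[cos 115°, -sin 115°], [sin 115°, cos 115°]] ≈ [[-0.422618, -0.906308], [0.906308, -0.422618]]
[[-0.422618, -0.906308], [0.906308, -0.422618]] × [6, -9]ᵀ ≈ [5.6211, 9.2414]ᵀ
Result: (5.6211, 9.2414)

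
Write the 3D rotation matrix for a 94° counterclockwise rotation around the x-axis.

Rotation matrix for counterclockwise 94° around x-axis:
cos(94°) = -0.0698, sin(94°) = 0.9976
Result: [[1, 0, 0], [0, -0.0698, -0.9976], [0, 0.9976, -0.0698]]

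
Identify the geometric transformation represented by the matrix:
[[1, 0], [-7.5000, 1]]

This matrix represents: vertical shear with factor -7.5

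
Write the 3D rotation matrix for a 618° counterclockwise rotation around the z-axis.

Rotation matrix for counterclockwise 618° around z-axis:
cos(618°) = -0.2079, sin(618°) = -0.9781
Result: [[-0.2079, 0.9781, 0], [-0.9781, -0.2079, 0], [0, 0, 1]]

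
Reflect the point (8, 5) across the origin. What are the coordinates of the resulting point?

Reflection across origin: (8, 5) → (-8, -5)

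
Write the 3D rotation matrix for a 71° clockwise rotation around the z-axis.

Rotation matrix for clockwise 71° around z-axis:
A clockwise rotation by 71° is a counterclockwise rotation by -71°.
cos(-71°) = 0.3256, sin(-71°) = -0.9455
Result: [[0.3256, 0.9455, 0], [-0.9455, 0.3256, 0], [0, 0, 1]]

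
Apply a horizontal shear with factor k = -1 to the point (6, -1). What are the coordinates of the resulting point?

Shear matrix for horizontal shear with factor k = -1:
[[1, -1], [0, 1]]
Result: (6, -1) → (7, -1)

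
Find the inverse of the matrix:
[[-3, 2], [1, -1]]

For [[a,b],[c,d]], inverse = (1/det)·[[d,-b],[-c,a]]
det = (-3)(-1) - (2)(1) = 3 - 2 = 1
Inverse = [[-1, -2], [-1, -3]]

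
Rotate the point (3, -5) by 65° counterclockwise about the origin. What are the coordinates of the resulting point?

Rotation matrix for 65°: [[cos 65°, -sin 65°], [sin 65°, cos 65°]] ≈ [[0.422618, -0.906308], [0.906308, 0.422618]]
[[0.422618, -0.906308], [0.906308, 0.422618]] × [3, -5]ᵀ ≈ [5.7994, 0.6058]ᵀ
Result: (5.7994, 0.6058)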